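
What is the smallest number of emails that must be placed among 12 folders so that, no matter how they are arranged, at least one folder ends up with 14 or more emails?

157

With 156 emails one could put exactly 13 in each of the 12 folders, and no folder would reach 14.
One more email must land in a folder that already has 13, giving it 14.
So 12 × 13 + 1 = 157 emails are required.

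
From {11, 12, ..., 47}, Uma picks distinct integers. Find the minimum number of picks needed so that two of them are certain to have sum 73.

27

Two chosen integers sum to 73 exactly when both halves of some pair {x, 73−x} with 26 ≤ x ≤ 73−x ≤ 47 are chosen — 11 such pairs.
The remaining 15 elements (those with no distinct partner in range) can never complete a 73-sum, so the worst case takes all of them and one from each pair: 15 + 11 = 26.
The 27th integer has to be the second member of some pair, so 26 + 1 = 27.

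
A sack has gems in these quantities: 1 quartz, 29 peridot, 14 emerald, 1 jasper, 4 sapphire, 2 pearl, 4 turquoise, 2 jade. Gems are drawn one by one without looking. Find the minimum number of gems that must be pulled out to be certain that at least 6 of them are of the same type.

An adversary could hand out at most 5 gems per type (6 types run out sooner): 1 + 5 + 5 + 1 + 4 + 2 + 4 + 2 = 24 gems and still no type has 6.
By pigeonhole, one more gem lands in a type already at 5, so 25 draws are enough and 24 are not.

25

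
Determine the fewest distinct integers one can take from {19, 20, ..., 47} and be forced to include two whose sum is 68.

A set avoiding the sum 68 can contain at most one of each pair {x, 68−x}, plus the 3 elements whose complement lies outside the range or equal to its own complement.
The integers 19, …, 34 (16 of them) are such a set: any two sum to at least 19+20 = 39 and at most 33+34 = 67 < 68.
By the pigeonhole principle, any 17th integer completes one of the 13 pairs, so 17 choices force a sum of 68.

17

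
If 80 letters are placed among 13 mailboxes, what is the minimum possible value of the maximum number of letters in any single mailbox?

7

The 13 mailboxes are the holes and the 80 letters are the pigeons.
If every mailbox held at most 6 letters, the total would be at most 13 × 6 = 78, which is less than 80.
So some mailbox holds at least ⌈80/13⌉ = 7 letters.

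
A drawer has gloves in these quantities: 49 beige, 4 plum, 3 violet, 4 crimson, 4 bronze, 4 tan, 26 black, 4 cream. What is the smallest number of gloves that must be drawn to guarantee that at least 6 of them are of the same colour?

34

By the pigeonhole principle, the 8 colours are the holes; the gloves drawn are the pigeons.
To avoid 6 of any one colour, the worst case takes at most 5 of each colour, or every glove of a colour that has fewer than 5.
That gives 5 + 4 + 3 + 4 + 4 + 4 + 5 + 4 = 33 gloves with no colour reaching 6.
The next glove forces some colour to 6, so 33 + 1 = 34.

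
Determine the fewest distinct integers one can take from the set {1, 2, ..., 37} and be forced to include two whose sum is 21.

A set avoiding the sum 21 can contain at most one of each pair {x, 21−x}, plus the 17 elements whose complement lies outside the range.
The integers 11, …, 37 (27 of them) are such a set: any two sum to at least 11+12 = 23 > 21.
By pigeonhole, any 28th integer completes one of the 10 pairs, so 28 choices force a sum of 21.

28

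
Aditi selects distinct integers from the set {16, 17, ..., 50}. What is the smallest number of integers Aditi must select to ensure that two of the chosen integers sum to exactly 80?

Group the elements by complementary pair {x, 80−x}: {30,50}, {31,49}, {32,48}, …, giving 10 two-element pairs, the single value 40 (it cannot pair with itself since the integers are distinct), and 14 integers whose partner 80−x falls outside [16,50].
Pigeonhole: treating each of those 25 groups as a pigeonhole, one can pick one integer per group — 25 integers — with no two summing to 80.
The 26th integer lands in an occupied pair, forcing a sum of 80.

26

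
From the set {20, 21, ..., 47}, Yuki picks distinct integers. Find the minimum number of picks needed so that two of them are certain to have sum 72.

Group the elements by complementary pair {x, 72−x}: {25,47}, {26,46}, {27,45}, …, giving 11 two-element pairs; the single value 36 (it cannot pair with itself since the integers are distinct); and 5 integers whose partner 72−x falls outside [20,47].
Treating each of those 17 groups as a pigeonhole, one can pick one integer per group — 17 integers — with no two summing to 72.
The 18th integer lands in an occupied pair, forcing a sum of 72.

18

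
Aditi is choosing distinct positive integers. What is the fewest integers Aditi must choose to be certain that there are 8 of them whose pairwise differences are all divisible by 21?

148

Integers whose pairwise differences are multiples of 21 are exactly those sharing a remainder mod 21. The 21 residue classes mod 21 are the pigeonholes.
With 147 integers one could put 7 in each residue class and have no class reach 8.
The 148th integer pushes some class to 8, so 21·7 + 1 = 148.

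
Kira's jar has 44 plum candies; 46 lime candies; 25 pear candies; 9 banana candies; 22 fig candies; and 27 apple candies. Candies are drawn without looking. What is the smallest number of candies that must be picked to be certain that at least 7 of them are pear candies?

155

In the worst case for collecting pear candies, every non-pear candy comes out first.
There are 44 + 46 + 9 + 22 + 27 = 148 non-pear candies altogether.
After those, each further candy must be pear, so 148 + 7 = 155 draws guarantee 7 pear candies.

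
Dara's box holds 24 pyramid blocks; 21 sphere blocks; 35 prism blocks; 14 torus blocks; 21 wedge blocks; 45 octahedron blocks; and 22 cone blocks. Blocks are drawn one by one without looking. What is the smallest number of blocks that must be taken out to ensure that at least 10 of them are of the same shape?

An adversary could hand out at most 9 blocks per shape: 9 + 9 + 9 + 9 + 9 + 9 + 9 = 63 blocks and still no shape has 10.
Pigeonhole: one more block lands in a shape already at 9, so 64 draws are enough and 63 are not.

64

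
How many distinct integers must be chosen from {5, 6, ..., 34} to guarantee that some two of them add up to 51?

22

Group the elements by complementary pair {x, 51−x}: {17,34}, {18,33}, {19,32}, …, giving 9 two-element pairs and 12 integers whose partner 51−x falls outside [5,34].
Pigeonhole: treating each of those 21 groups as a pigeonhole, one can pick one integer per group — 21 integers — with no two summing to 51.
The 22nd integer lands in an occupied pair, forcing a sum of 51.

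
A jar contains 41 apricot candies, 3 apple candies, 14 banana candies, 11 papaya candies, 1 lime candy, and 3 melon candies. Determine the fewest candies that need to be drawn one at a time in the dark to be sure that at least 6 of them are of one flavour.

23

An adversary could hand out at most 5 candies per flavour (apple, lime, melon run out sooner): 5 + 3 + 5 + 5 + 1 + 3 = 22 candies and still no flavour has 6.
One more candy lands in a flavour already at 5, so 23 draws are enough and 22 are not.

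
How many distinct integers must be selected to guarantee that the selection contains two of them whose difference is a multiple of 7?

Integers whose pairwise differences are multiples of 7 are exactly those sharing a remainder mod 7. The 7 residue classes mod 7 are the pigeonholes.
With 7 integers one could put 1 in each residue class and have no class reach 2.
The 8th integer pushes some class to 2, so 7·1 + 1 = 8.

8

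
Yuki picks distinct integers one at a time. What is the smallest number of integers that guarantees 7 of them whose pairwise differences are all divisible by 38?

Integers whose pairwise differences are multiples of 38 are exactly those sharing a remainder mod 38. The 38 residue classes mod 38 are the pigeonholes.
With 228 integers one could put 6 in each residue class and have no class reach 7.
The 229th integer pushes some class to 7, so 38·6 + 1 = 229.

229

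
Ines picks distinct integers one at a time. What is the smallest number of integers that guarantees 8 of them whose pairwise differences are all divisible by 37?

Integers whose pairwise differences are multiples of 37 are exactly those sharing a remainder mod 37. The 37 residue classes mod 37 are the pigeonholes.
With 259 integers one could put 7 in each residue class and have no class reach 8.
The 260th integer pushes some class to 8, so 37·7 + 1 = 260.

260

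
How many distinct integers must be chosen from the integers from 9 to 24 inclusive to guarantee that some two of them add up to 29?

Group the elements by complementary pair {x, 29−x}: {9,20}, {10,19}, {11,18}, …, giving 6 two-element pairs and 4 integers whose partner 29−x falls outside [9,24].
Treating each of those 10 groups as a pigeonhole, one can pick one integer per group — 10 integers — with no two summing to 29.
The 11th integer lands in an occupied pair, forcing a sum of 29.

11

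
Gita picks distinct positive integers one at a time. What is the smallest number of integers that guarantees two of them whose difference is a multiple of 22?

23

Integers whose pairwise differences are multiples of 22 are exactly those sharing a remainder mod 22. By pigeonhole, the 22 residue classes mod 22 are the pigeonholes.
With 22 integers one could put 1 in each residue class and have no class reach 2.
The 23rd integer pushes some class to 2, so 22·1 + 1 = 23.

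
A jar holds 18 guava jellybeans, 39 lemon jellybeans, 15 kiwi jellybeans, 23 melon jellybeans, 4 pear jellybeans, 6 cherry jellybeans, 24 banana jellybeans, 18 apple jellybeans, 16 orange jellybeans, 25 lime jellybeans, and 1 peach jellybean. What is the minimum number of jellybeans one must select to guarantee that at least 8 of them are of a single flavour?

68

By the pigeonhole principle, put each drawn jellybean into a box by flavour. The largest draw with every box below 8 takes min(count, 7) from each flavour; flavours with fewer than 7 contribute all they have.
Σ min(cᵢ, 7) = 7 + 7 + 7 + 7 + 4 + 6 + 7 + 7 + 7 + 7 + 1 = 67.
Draw number 67 + 1 = 68 must push one box to 8.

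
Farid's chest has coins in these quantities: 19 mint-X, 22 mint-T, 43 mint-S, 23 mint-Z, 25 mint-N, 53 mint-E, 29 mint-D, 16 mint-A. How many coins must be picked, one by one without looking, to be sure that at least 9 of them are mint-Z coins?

In the worst case for collecting mint-Z coins, every non-mint-Z coin comes out first.
There are 19 + 22 + 43 + 25 + 53 + 29 + 16 = 207 non-mint-Z coins altogether.
After those, each further coin must be mint-Z, so 207 + 9 = 216 draws guarantee 9 mint-Z coins.

216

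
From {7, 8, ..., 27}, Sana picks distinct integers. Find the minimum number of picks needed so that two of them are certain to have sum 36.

13

Group the elements by complementary pair {x, 36−x}: {9,27}, {10,26}, {11,25}, …, giving 9 two-element pairs, the single value 18 (it cannot pair with itself since the integers are distinct), and 2 integers whose partner 36−x falls outside [7,27].
Treating each of those 12 groups as a pigeonhole, one can pick one integer per group — 12 integers — with no two summing to 36.
The 13th integer lands in an occupied pair, forcing a sum of 36.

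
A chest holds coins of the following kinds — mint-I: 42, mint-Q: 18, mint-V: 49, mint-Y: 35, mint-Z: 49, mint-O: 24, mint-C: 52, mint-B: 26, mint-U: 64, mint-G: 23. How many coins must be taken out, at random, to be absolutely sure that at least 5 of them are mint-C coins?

In the worst case for collecting mint-C coins, every non-mint-C coin comes out first.
There are 42 + 18 + 49 + 35 + 49 + 24 + 26 + 64 + 23 = 330 non-mint-C coins altogether.
After those, each further coin must be mint-C, so 330 + 5 = 335 draws guarantee 5 mint-C coins.

335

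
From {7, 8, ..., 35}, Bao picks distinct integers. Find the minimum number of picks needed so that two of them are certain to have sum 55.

22

Two chosen integers sum to 55 exactly when both halves of some pair {x, 55−x} with 20 ≤ x ≤ 55−x ≤ 35 are chosen — 8 such pairs.
The remaining 13 elements (those with no distinct partner in range) can never complete a 55-sum, so the worst case takes all of them and one from each pair: 13 + 8 = 21.
The 22nd integer has to be the second member of some pair, so 21 + 1 = 22.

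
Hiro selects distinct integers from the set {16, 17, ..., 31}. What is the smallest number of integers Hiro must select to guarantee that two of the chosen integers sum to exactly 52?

12

Group the elements by complementary pair {x, 52−x}: {21,31}, {22,30}, {23,29}, …, giving 5 two-element pairs, the single value 26 (it cannot pair with itself since the integers are distinct), and 5 integers whose partner 52−x falls outside [16,31].
Treating each of those 11 groups as a pigeonhole, one can pick one integer per group — 11 integers — with no two summing to 52.
The 12th integer lands in an occupied pair, forcing a sum of 52.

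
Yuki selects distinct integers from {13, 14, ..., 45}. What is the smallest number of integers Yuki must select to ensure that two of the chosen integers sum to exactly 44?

25

A set avoiding the sum 44 can contain at most one of each pair {x, 44−x}, plus the 15 elements whose complement lies outside the range or equal to its own complement.
The integers 22, …, 45 (24 of them) are such a set: any two sum to at least 22+23 = 45 > 44.
By the pigeonhole principle, any 25th integer completes one of the 9 pairs, so 25 choices force a sum of 44.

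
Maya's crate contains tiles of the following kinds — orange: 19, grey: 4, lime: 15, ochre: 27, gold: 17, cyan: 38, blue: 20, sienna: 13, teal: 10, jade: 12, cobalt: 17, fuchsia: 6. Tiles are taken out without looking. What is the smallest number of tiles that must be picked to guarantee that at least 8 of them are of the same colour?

81

An adversary could hand out at most 7 tiles per colour (grey, fuchsia run out sooner): 7 + 4 + 7 + 7 + 7 + 7 + 7 + 7 + 7 + 7 + 7 + 6 = 80 tiles and still no colour has 8.
One more tile lands in a colour already at 7, so 81 draws are enough and 80 are not.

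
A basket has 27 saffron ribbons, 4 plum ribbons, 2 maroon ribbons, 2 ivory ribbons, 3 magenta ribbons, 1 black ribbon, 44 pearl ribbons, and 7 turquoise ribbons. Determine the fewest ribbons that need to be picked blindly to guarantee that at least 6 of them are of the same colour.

By pigeonhole, the 8 colours are the holes; the ribbons drawn are the pigeons.
To avoid 6 of any one colour, the worst case takes at most 5 of each colour, or every ribbon of a colour that has fewer than 5.
That gives 5 + 4 + 2 + 2 + 3 + 1 + 5 + 5 = 27 ribbons with no colour reaching 6.
The next ribbon forces some colour to 6, so 27 + 1 = 28.

28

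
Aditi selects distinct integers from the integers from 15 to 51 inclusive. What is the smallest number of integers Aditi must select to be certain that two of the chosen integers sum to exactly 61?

A set avoiding the sum 61 can contain at most one of each pair {x, 61−x}, plus the 5 elements whose complement lies outside the range.
The integers 31, …, 51 (21 of them) are such a set: any two sum to at least 31+32 = 63 > 61.
By the pigeonhole principle, any 22nd integer completes one of the 16 pairs, so 22 choices force a sum of 61.

22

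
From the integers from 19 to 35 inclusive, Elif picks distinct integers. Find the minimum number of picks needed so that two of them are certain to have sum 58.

12

A set avoiding the sum 58 can contain at most one of each pair {x, 58−x}, plus the 5 elements whose complement lies outside the range or equal to its own complement.
The integers 19, …, 29 (11 of them) are such a set: any two sum to at least 19+20 = 39 and at most 28+29 = 57 < 58.
Any 12th integer completes one of the 6 pairs, so 12 choices force a sum of 58.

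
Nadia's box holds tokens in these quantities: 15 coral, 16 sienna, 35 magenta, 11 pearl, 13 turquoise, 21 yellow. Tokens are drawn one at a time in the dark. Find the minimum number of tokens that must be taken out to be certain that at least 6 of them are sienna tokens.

101

In the worst case for collecting sienna tokens, every non-sienna token comes out first.
There are 15 + 35 + 11 + 13 + 21 = 95 non-sienna tokens altogether.
After those, each further token must be sienna, so 95 + 6 = 101 draws guarantee 6 sienna tokens.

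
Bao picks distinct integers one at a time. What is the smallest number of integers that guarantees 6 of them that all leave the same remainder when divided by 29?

The 29 residue classes mod 29 are the pigeonholes.
With 145 integers one could put 5 in each residue class and have no class reach 6.
The 146th integer pushes some class to 6, so 29·5 + 1 = 146.

146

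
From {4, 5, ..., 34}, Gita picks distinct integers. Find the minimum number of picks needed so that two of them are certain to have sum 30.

Group the elements by complementary pair {x, 30−x}: {4,26}, {5,25}, {6,24}, …, giving 11 two-element pairs; the single value 15 (it cannot pair with itself since the integers are distinct); and 8 integers whose partner 30−x falls outside [4,34].
By pigeonhole, treating each of those 20 groups as a pigeonhole, one can pick one integer per group — 20 integers — with no two summing to 30.
The 21st integer lands in an occupied pair, forcing a sum of 30.

21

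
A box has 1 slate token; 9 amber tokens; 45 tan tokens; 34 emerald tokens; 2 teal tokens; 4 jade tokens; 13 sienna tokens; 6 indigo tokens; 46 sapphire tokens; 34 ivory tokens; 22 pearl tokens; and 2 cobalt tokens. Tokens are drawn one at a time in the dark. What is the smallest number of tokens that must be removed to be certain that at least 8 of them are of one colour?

65

The 12 colours are the holes; the tokens drawn are the pigeons.
To avoid 8 of any one colour, the worst case takes at most 7 of each colour, or every token of a colour that has fewer than 7.
That gives 1 + 7 + 7 + 7 + 2 + 4 + 7 + 6 + 7 + 7 + 7 + 2 = 64 tokens with no colour reaching 8.
The next token forces some colour to 8, so 64 + 1 = 65.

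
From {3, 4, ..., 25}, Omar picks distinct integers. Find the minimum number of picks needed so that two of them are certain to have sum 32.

Group the elements by complementary pair {x, 32−x}: {7,25}, {8,24}, {9,23}, …, giving 9 two-element pairs; the single value 16 (it cannot pair with itself since the integers are distinct); and 4 integers whose partner 32−x falls outside [3,25].
Treating each of those 14 groups as a pigeonhole, one can pick one integer per group — 14 integers — with no two summing to 32.
The 15th integer lands in an occupied pair, forcing a sum of 32.

15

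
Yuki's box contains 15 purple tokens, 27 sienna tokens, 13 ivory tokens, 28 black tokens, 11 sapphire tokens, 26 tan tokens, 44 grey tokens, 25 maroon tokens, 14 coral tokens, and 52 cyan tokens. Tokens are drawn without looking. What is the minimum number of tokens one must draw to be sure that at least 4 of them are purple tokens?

In the worst case for collecting purple tokens, every non-purple token comes out first.
There are 27 + 13 + 28 + 11 + 26 + 44 + 25 + 14 + 52 = 240 non-purple tokens altogether.
After those, each further token must be purple, so 240 + 4 = 244 draws guarantee 4 purple tokens.

244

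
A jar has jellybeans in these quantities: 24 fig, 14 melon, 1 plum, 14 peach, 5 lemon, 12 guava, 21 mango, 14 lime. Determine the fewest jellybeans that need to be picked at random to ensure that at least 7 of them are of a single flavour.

By pigeonhole, the 8 flavours are the holes; the jellybeans drawn are the pigeons.
To avoid 7 of any one flavour, the worst case takes at most 6 of each flavour, or every jellybean of a flavour that has fewer than 6.
That gives 6 + 6 + 1 + 6 + 5 + 6 + 6 + 6 = 42 jellybeans with no flavour reaching 7.
The next jellybean forces some flavour to 7, so 42 + 1 = 43.

43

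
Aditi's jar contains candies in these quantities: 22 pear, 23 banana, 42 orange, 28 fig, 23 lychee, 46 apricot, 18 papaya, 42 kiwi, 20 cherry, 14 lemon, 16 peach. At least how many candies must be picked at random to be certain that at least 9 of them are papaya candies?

285

In the worst case for collecting papaya candies, every non-papaya candy comes out first.
There are 22 + 23 + 42 + 28 + 23 + 46 + 42 + 20 + 14 + 16 = 276 non-papaya candies altogether.
After those, each further candy must be papaya, so 276 + 9 = 285 draws guarantee 9 papaya candies.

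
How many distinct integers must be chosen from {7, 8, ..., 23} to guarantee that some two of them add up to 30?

A set avoiding the sum 30 can contain at most one of each pair {x, 30−x}, plus the 1 element equal to its own complement.
The integers 15, …, 23 (9 of them) are such a set: any two sum to at least 15+16 = 31 > 30.
Any 10th integer completes one of the 8 pairs, so 10 choices force a sum of 30.

10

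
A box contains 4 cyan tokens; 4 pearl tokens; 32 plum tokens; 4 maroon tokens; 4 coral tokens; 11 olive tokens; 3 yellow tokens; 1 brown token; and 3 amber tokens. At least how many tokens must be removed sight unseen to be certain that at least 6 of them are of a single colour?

34

The 9 colours are the holes; the tokens drawn are the pigeons.
To avoid 6 of any one colour, the worst case takes at most 5 of each colour, or every token of a colour that has fewer than 5.
That gives 4 + 4 + 5 + 4 + 4 + 5 + 3 + 1 + 3 = 33 tokens with no colour reaching 6.
The next token forces some colour to 6, so 33 + 1 = 34.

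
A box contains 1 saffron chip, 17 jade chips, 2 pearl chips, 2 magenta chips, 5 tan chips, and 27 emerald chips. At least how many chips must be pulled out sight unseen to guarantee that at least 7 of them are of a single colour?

23

By the pigeonhole principle, the 6 colours are the holes; the chips drawn are the pigeons.
To avoid 7 of any one colour, the worst case takes at most 6 of each colour, or every chip of a colour that has fewer than 6.
That gives 1 + 6 + 2 + 2 + 5 + 6 = 22 chips with no colour reaching 7.
The next chip forces some colour to 7, so 22 + 1 = 23.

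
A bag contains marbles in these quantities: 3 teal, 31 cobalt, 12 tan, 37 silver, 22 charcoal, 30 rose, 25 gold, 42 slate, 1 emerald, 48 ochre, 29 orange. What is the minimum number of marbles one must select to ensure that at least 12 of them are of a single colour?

By the pigeonhole principle, the 11 colours are the holes; the marbles drawn are the pigeons.
To avoid 12 of any one colour, the worst case takes at most 11 of each colour, or every marble of a colour that has fewer than 11.
That gives 3 + 11 + 11 + 11 + 11 + 11 + 11 + 11 + 1 + 11 + 11 = 103 marbles with no colour reaching 12.
The next marble forces some colour to 12, so 103 + 1 = 104.

104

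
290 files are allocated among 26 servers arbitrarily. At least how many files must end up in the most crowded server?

By pigeonhole, the 26 servers are the holes and the 290 files are the pigeons.
If every server held at most 11 files, the total would be at most 26 × 11 = 286, which is less than 290.
So some server holds at least ⌈290/26⌉ = 12 files.

12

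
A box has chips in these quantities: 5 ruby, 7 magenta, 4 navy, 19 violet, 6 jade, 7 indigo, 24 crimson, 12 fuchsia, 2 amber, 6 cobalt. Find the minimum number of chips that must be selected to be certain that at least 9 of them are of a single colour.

62

Put each drawn chip into a box by colour. The largest draw with every box below 9 takes min(count, 8) from each colour; colours with fewer than 8 contribute all they have.
Σ min(cᵢ, 8) = 5 + 7 + 4 + 8 + 6 + 7 + 8 + 8 + 2 + 6 = 61.
Draw number 61 + 1 = 62 must push one box to 9.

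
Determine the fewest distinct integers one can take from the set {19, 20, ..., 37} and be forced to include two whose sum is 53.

12

A set avoiding the sum 53 can contain at most one of each pair {x, 53−x}, plus the 3 elements whose complement lies outside the range.
The integers 27, …, 37 (11 of them) are such a set: any two sum to at least 27+28 = 55 > 53.
By the pigeonhole principle, any 12th integer completes one of the 8 pairs, so 12 choices force a sum of 53.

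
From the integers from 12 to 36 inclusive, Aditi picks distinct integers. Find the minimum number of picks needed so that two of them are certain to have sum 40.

A set avoiding the sum 40 can contain at most one of each pair {x, 40−x}, plus the 9 elements whose complement lies outside the range or equal to its own complement.
The integers 20, …, 36 (17 of them) are such a set: any two sum to at least 20+21 = 41 > 40.
Pigeonhole: any 18th integer completes one of the 8 pairs, so 18 choices force a sum of 40.

18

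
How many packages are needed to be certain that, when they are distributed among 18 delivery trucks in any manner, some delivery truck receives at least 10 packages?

With 162 packages one could put exactly 9 in each of the 18 delivery trucks, and no delivery truck would reach 10.
One more package must land in a delivery truck that already has 9, giving it 10.
So 18 × 9 + 1 = 163 packages are required.

163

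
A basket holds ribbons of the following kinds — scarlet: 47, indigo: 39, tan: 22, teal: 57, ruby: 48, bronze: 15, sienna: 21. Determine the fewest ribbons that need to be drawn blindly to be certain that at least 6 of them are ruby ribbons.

In the worst case for collecting ruby ribbons, every non-ruby ribbon comes out first.
There are 47 + 39 + 22 + 57 + 15 + 21 = 201 non-ruby ribbons altogether.
After those, each further ribbon must be ruby, so 201 + 6 = 207 draws guarantee 6 ruby ribbons.

207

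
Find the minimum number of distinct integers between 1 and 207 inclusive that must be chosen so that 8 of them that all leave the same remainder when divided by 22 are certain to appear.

155

By the pigeonhole principle, the 22 residue classes mod 22 are the pigeonholes.
With 154 integers one could put 7 in each residue class and have no class reach 8.
The 155th integer pushes some class to 8, so 22·7 + 1 = 155.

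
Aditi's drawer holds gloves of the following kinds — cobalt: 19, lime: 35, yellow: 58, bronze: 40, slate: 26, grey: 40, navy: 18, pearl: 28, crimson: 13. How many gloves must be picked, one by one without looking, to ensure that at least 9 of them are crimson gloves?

In the worst case for collecting crimson gloves, every non-crimson glove comes out first.
There are 19 + 35 + 58 + 40 + 26 + 40 + 18 + 28 = 264 non-crimson gloves altogether.
After those, each further glove must be crimson, so 264 + 9 = 273 draws guarantee 9 crimson gloves.

273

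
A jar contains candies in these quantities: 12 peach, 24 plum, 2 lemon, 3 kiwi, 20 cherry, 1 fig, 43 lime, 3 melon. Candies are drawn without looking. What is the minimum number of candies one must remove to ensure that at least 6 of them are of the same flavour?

Pigeonhole: the 8 flavours are the holes; the candies drawn are the pigeons.
To avoid 6 of any one flavour, the worst case takes at most 5 of each flavour, or every candy of a flavour that has fewer than 5.
That gives 5 + 5 + 2 + 3 + 5 + 1 + 5 + 3 = 29 candies with no flavour reaching 6.
The next candy forces some flavour to 6, so 29 + 1 = 30.

30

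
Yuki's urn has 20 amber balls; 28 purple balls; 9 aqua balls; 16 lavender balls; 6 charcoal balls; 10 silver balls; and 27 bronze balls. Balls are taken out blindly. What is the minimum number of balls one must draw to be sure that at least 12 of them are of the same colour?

70

Put each drawn ball into a box by colour. The largest draw with every box below 12 takes min(count, 11) from each colour; colours with fewer than 11 contribute all they have.
Σ min(cᵢ, 11) = 11 + 11 + 9 + 11 + 6 + 10 + 11 = 69.
Draw number 69 + 1 = 70 must push one box to 12.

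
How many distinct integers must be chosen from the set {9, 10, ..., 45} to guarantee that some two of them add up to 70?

28

A set avoiding the sum 70 can contain at most one of each pair {x, 70−x}, plus the 17 elements whose complement lies outside the range or equal to its own complement.
The integers 9, …, 35 (27 of them) are such a set: any two sum to at least 9+10 = 19 and at most 34+35 = 69 < 70.
Any 28th integer completes one of the 10 pairs, so 28 choices force a sum of 70.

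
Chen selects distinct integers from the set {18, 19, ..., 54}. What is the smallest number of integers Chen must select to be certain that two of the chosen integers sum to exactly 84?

Group the elements by complementary pair {x, 84−x}: {30,54}, {31,53}, {32,52}, …, giving 12 two-element pairs, the single value 42 (it cannot pair with itself since the integers are distinct), and 12 integers whose partner 84−x falls outside [18,54].
By pigeonhole, treating each of those 25 groups as a pigeonhole, one can pick one integer per group — 25 integers — with no two summing to 84.
The 26th integer lands in an occupied pair, forcing a sum of 84.

26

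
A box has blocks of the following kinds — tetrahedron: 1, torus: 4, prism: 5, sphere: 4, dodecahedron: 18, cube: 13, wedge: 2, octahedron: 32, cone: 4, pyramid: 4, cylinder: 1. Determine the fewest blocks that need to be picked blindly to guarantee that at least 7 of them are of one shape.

The 11 shapes are the holes; the blocks drawn are the pigeons.
To avoid 7 of any one shape, the worst case takes at most 6 of each shape, or every block of a shape that has fewer than 6.
That gives 1 + 4 + 5 + 4 + 6 + 6 + 2 + 6 + 4 + 4 + 1 = 43 blocks with no shape reaching 7.
The next block forces some shape to 7, so 43 + 1 = 44.

44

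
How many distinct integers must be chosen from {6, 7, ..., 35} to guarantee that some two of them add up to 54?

A set avoiding the sum 54 can contain at most one of each pair {x, 54−x}, plus the 14 elements whose complement lies outside the range or equal to its own complement.
The integers 6, …, 27 (22 of them) are such a set: any two sum to at least 6+7 = 13 and at most 26+27 = 53 < 54.
By the pigeonhole principle, any 23rd integer completes one of the 8 pairs, so 23 choices force a sum of 54.

23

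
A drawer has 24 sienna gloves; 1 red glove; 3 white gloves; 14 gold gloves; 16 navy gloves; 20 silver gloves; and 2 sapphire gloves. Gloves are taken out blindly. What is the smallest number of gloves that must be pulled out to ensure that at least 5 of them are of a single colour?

An adversary could hand out at most 4 gloves per colour (red, white, sapphire run out sooner): 4 + 1 + 3 + 4 + 4 + 4 + 2 = 22 gloves and still no colour has 5.
By the pigeonhole principle, one more glove lands in a colour already at 4, so 23 draws are enough and 22 are not.

23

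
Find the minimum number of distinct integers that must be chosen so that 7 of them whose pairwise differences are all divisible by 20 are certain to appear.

Integers whose pairwise differences are multiples of 20 are exactly those sharing a remainder mod 20. By the pigeonhole principle, the 20 residue classes mod 20 are the pigeonholes.
With 120 integers one could put 6 in each residue class and have no class reach 7.
The 121st integer pushes some class to 7, so 20·6 + 1 = 121.

121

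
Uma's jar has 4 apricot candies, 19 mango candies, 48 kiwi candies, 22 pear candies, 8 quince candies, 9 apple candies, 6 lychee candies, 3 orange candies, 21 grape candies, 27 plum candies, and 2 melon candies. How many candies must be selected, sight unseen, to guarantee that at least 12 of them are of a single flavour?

88

An adversary could hand out at most 11 candies per flavour (6 flavours run out sooner): 4 + 11 + 11 + 11 + 8 + 9 + 6 + 3 + 11 + 11 + 2 = 87 candies and still no flavour has 12.
By the pigeonhole principle, one more candy lands in a flavour already at 11, so 88 draws are enough and 87 are not.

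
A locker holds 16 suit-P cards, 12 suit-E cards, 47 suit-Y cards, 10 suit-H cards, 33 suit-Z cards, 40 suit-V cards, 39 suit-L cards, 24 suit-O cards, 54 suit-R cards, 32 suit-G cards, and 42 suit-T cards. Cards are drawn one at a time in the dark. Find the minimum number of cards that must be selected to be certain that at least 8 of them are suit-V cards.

317

In the worst case for collecting suit-V cards, every non-suit-V card comes out first.
There are 16 + 12 + 47 + 10 + 33 + 39 + 24 + 54 + 32 + 42 = 309 non-suit-V cards altogether.
After those, each further card must be suit-V, so 309 + 8 = 317 draws guarantee 8 suit-V cards.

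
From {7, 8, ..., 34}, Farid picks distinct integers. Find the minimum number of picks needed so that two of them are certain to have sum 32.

20

A set avoiding the sum 32 can contain at most one of each pair {x, 32−x}, plus the 10 elements whose complement lies outside the range or equal to its own complement.
The integers 16, …, 34 (19 of them) are such a set: any two sum to at least 16+17 = 33 > 32.
Pigeonhole: any 20th integer completes one of the 9 pairs, so 20 choices force a sum of 32.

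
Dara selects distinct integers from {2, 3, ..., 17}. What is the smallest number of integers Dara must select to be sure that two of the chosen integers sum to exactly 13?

Group the elements by complementary pair {x, 13−x}: {2,11}, {3,10}, {4,9}, …, giving 5 two-element pairs and 6 integers whose partner 13−x falls outside [2,17].
Treating each of those 11 groups as a pigeonhole, one can pick one integer per group — 11 integers — with no two summing to 13.
The 12th integer lands in an occupied pair, forcing a sum of 13.

12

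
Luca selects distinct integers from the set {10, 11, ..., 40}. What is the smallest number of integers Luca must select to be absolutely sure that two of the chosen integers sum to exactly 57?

20

A set avoiding the sum 57 can contain at most one of each pair {x, 57−x}, plus the 7 elements whose complement lies outside the range.
The integers 10, …, 28 (19 of them) are such a set: any two sum to at least 10+11 = 21 and at most 27+28 = 55 < 57.
By pigeonhole, any 20th integer completes one of the 12 pairs, so 20 choices force a sum of 57.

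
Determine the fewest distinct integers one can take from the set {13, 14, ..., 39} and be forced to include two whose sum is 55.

A set avoiding the sum 55 can contain at most one of each pair {x, 55−x}, plus the 3 elements whose complement lies outside the range.
The integers 13, …, 27 (15 of them) are such a set: any two sum to at least 13+14 = 27 and at most 26+27 = 53 < 55.
Pigeonhole: any 16th integer completes one of the 12 pairs, so 16 choices force a sum of 55.

16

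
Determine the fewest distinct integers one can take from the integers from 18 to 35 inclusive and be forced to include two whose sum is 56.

A set avoiding the sum 56 can contain at most one of each pair {x, 56−x}, plus the 4 elements whose complement lies outside the range or equal to its own complement.
The integers 18, …, 28 (11 of them) are such a set: any two sum to at least 18+19 = 37 and at most 27+28 = 55 < 56.
Any 12th integer completes one of the 7 pairs, so 12 choices force a sum of 56.

12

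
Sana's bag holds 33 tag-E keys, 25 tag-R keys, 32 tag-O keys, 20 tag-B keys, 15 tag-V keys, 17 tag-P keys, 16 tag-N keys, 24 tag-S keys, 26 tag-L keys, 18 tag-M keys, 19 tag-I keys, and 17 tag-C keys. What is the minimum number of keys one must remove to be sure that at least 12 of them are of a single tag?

133

Pigeonhole: the 12 tags are the holes; the keys drawn are the pigeons.
To avoid 12 of any one tag, the worst case takes at most 11 of each tag.
That gives 11 + 11 + 11 + 11 + 11 + 11 + 11 + 11 + 11 + 11 + 11 + 11 = 132 keys with no tag reaching 12.
The next key forces some tag to 12, so 132 + 1 = 133.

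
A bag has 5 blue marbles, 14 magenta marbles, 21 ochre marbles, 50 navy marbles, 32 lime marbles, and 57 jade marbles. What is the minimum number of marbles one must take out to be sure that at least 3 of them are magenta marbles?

168

In the worst case for collecting magenta marbles, every non-magenta marble comes out first.
There are 5 + 21 + 50 + 32 + 57 = 165 non-magenta marbles altogether.
After those, each further marble must be magenta, so 165 + 3 = 168 draws guarantee 3 magenta marbles.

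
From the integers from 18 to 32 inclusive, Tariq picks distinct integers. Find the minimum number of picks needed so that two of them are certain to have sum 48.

10

Group the elements by complementary pair {x, 48−x}: {18,30}, {19,29}, {20,28}, …, giving 6 two-element pairs, the single value 24 (it cannot pair with itself since the integers are distinct), and 2 integers whose partner 48−x falls outside [18,32].
Treating each of those 9 groups as a pigeonhole, one can pick one integer per group — 9 integers — with no two summing to 48.
The 10th integer lands in an occupied pair, forcing a sum of 48.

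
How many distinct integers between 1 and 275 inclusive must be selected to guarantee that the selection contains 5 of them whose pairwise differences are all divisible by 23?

93

Integers whose pairwise differences are multiples of 23 are exactly those sharing a remainder mod 23. The 23 residue classes mod 23 are the pigeonholes.
With 92 integers one could put 4 in each residue class and have no class reach 5.
The 93rd integer pushes some class to 5, so 23·4 + 1 = 93.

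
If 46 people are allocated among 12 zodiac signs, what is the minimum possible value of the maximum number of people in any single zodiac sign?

4

Pigeonhole: the 12 zodiac signs are the holes and the 46 people are the pigeons.
If every zodiac sign held at most 3 people, the total would be at most 12 × 3 = 36, which is less than 46.
So some zodiac sign holds at least ⌈46/12⌉ = 4 people.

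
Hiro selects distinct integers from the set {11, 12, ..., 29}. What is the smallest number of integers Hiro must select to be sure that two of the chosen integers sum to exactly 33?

Two chosen integers sum to 33 exactly when both halves of some pair {x, 33−x} with 11 ≤ x ≤ 33−x ≤ 22 are chosen — 6 such pairs.
The remaining 7 elements (those with no distinct partner in range) can never complete a 33-sum, so the worst case takes all of them and one from each pair: 7 + 6 = 13.
The 14th integer has to be the second member of some pair, so 13 + 1 = 14.

14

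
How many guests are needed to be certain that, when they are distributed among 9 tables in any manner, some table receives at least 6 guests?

46

With 45 guests one could put exactly 5 in each of the 9 tables, and no table would reach 6.
One more guest must land in a table that already has 5, giving it 6.
So 9 × 5 + 1 = 46 guests are required.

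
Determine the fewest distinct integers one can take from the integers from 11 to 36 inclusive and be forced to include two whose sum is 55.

18

Group the elements by complementary pair {x, 55−x}: {19,36}, {20,35}, {21,34}, …, giving 9 two-element pairs and 8 integers whose partner 55−x falls outside [11,36].
Treating each of those 17 groups as a pigeonhole, one can pick one integer per group — 17 integers — with no two summing to 55.
The 18th integer lands in an occupied pair, forcing a sum of 55.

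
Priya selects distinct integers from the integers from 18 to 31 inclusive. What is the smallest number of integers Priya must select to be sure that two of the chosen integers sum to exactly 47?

Two chosen integers sum to 47 exactly when both halves of some pair {x, 47−x} with 18 ≤ x ≤ 47−x ≤ 29 are chosen — 6 such pairs.
The remaining 2 elements (those with no distinct partner in range) can never complete a 47-sum, so the worst case takes all of them and one from each pair: 2 + 6 = 8.
The 9th integer has to be the second member of some pair, so 8 + 1 = 9.

9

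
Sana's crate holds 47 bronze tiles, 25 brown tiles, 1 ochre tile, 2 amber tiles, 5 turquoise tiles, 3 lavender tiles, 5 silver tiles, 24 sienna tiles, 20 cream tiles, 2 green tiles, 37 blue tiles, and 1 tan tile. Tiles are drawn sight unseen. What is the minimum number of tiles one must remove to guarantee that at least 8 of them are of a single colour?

55

Pigeonhole: the 12 colours are the holes; the tiles drawn are the pigeons.
To avoid 8 of any one colour, the worst case takes at most 7 of each colour, or every tile of a colour that has fewer than 7.
That gives 7 + 7 + 1 + 2 + 5 + 3 + 5 + 7 + 7 + 2 + 7 + 1 = 54 tiles with no colour reaching 8.
The next tile forces some colour to 8, so 54 + 1 = 55.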